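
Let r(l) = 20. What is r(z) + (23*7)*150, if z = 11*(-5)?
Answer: 24170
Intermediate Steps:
z = -55
r(z) + (23*7)*150 = 20 + (23*7)*150 = 20 + 161*150 = 20 + 24150 = 24170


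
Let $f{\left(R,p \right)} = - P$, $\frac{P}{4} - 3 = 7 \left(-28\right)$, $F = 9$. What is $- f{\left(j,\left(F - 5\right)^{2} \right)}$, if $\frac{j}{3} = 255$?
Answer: $-772$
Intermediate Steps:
$P = -772$ ($P = 12 + 4 \cdot 7 \left(-28\right) = 12 + 4 \left(-196\right) = 12 - 784 = -772$)
$j = 765$ ($j = 3 \cdot 255 = 765$)
$f{\left(R,p \right)} = 772$ ($f{\left(R,p \right)} = \left(-1\right) \left(-772\right) = 772$)
$- f{\left(j,\left(F - 5\right)^{2} \right)} = \left(-1\right) 772 = -772$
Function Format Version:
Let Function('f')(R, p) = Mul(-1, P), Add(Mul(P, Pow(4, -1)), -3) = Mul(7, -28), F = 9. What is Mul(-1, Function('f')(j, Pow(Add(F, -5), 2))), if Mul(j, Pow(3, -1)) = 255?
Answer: -772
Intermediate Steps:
P = -772 (P = Add(12, Mul(4, Mul(7, -28))) = Add(12, Mul(4, -196)) = Add(12, -784) = -772)
j = 765 (j = Mul(3, 255) = 765)
Function('f')(R, p) = 772 (Function('f')(R, p) = Mul(-1, -772) = 772)
Mul(-1, Function('f')(j, Pow(Add(F, -5), 2))) = Mul(-1, 772) = -772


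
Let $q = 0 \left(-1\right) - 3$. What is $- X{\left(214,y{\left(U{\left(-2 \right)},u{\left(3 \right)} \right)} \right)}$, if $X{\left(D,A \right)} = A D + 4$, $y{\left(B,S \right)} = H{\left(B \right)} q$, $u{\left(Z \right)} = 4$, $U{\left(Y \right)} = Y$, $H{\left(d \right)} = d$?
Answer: $-1288$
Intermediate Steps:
$q = -3$ ($q = 0 - 3 = -3$)
$y{\left(B,S \right)} = - 3 B$ ($y{\left(B,S \right)} = B \left(-3\right) = - 3 B$)
$X{\left(D,A \right)} = 4 + A D$
$- X{\left(214,y{\left(U{\left(-2 \right)},u{\left(3 \right)} \right)} \right)} = - (4 + \left(-3\right) \left(-2\right) 214) = - (4 + 6 \cdot 214) = - (4 + 1284) = \left(-1\right) 1288 = -1288$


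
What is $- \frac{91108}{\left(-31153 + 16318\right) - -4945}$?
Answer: $\frac{45554}{4945} \approx 9.2121$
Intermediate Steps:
$- \frac{91108}{\left(-31153 + 16318\right) - -4945} = - \frac{91108}{-14835 + \left(-10312 + 15257\right)} = - \frac{91108}{-14835 + 4945} = - \frac{91108}{-9890} = \left(-91108\right) \left(- \frac{1}{9890}\right) = \frac{45554}{4945}$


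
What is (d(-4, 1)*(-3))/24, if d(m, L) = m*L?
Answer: ½ ≈ 0.50000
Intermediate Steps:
d(m, L) = L*m
(d(-4, 1)*(-3))/24 = ((1*(-4))*(-3))/24 = -4*(-3)*(1/24) = 12*(1/24) = ½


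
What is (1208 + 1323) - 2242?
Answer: 289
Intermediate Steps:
(1208 + 1323) - 2242 = 2531 - 2242 = 289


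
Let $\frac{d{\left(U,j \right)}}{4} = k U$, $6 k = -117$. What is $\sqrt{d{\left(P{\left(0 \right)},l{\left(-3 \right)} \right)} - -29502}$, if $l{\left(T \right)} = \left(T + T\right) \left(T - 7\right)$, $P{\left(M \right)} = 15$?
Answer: $6 \sqrt{787} \approx 168.32$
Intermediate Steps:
$k = - \frac{39}{2}$ ($k = \frac{1}{6} \left(-117\right) = - \frac{39}{2} \approx -19.5$)
$l{\left(T \right)} = 2 T \left(-7 + T\right)$
$d{\left(U,j \right)} = - 78 U$ ($d{\left(U,j \right)} = 4 \left(- \frac{39 U}{2}\right) = - 78 U$)
$\sqrt{d{\left(P{\left(0 \right)},l{\left(-3 \right)} \right)} - -29502} = \sqrt{\left(-78\right) 15 - -29502} = \sqrt{-1170 + 29502} = \sqrt{28332} = 6 \sqrt{787}$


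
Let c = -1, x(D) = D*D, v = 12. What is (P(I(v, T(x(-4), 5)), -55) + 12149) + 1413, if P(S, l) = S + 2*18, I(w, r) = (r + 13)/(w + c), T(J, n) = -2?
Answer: 13599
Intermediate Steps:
x(D) = D²
I(w, r) = (13 + r)/(-1 + w) (I(w, r) = (r + 13)/(w - 1) = (13 + r)/(-1 + w))
P(S, l) = 36 + S (P(S, l) = S + 36 = 36 + S)
(P(I(v, T(x(-4), 5)), -55) + 12149) + 1413 = ((36 + (13 - 2)/(-1 + 12)) + 12149) + 1413 = ((36 + 11/11) + 12149) + 1413 = ((36 + (1/11)*11) + 12149) + 1413 = ((36 + 1) + 12149) + 1413 = (37 + 12149) + 1413 = 12186 + 1413 = 13599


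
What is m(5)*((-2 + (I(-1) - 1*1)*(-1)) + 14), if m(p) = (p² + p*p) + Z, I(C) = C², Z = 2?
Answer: 624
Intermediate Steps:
m(p) = 2 + 2*p² (m(p) = (p² + p*p) + 2 = (p² + p²) + 2 = 2*p² + 2 = 2 + 2*p²)
m(5)*((-2 + (I(-1) - 1*1)*(-1)) + 14) = (2 + 2*5²)*((-2 + ((-1)² - 1*1)*(-1)) + 14) = (2 + 2*25)*((-2 + (1 - 1)*(-1)) + 14) = (2 + 50)*((-2 + 0*(-1)) + 14) = 52*((-2 + 0) + 14) = 52*(-2 + 14) = 52*12 = 624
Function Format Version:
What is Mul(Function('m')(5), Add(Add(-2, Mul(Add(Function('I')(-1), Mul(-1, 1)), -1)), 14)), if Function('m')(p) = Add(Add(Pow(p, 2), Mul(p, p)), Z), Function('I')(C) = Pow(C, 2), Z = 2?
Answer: 624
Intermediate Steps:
Function('m')(p) = Add(2, Mul(2, Pow(p, 2))) (Function('m')(p) = Add(Add(Pow(p, 2), Mul(p, p)), 2) = Add(Add(Pow(p, 2), Pow(p, 2)), 2) = Add(Mul(2, Pow(p, 2)), 2) = Add(2, Mul(2, Pow(p, 2))))
Mul(Function('m')(5), Add(Add(-2, Mul(Add(Function('I')(-1), Mul(-1, 1)), -1)), 14)) = Mul(Add(2, Mul(2, Pow(5, 2))), Add(Add(-2, Mul(Add(Pow(-1, 2), Mul(-1, 1)), -1)), 14)) = Mul(Add(2, Mul(2, 25)), Add(Add(-2, Mul(Add(1, -1), -1)), 14)) = Mul(Add(2, 50), Add(Add(-2, Mul(0, -1)), 14)) = Mul(52, Add(Add(-2, 0), 14)) = Mul(52, Add(-2, 14)) = Mul(52, 12) = 624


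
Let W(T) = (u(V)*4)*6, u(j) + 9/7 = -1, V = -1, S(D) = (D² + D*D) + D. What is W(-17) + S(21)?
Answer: 5937/7 ≈ 848.14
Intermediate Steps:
S(D) = D + 2*D² (S(D) = (D² + D²) + D = 2*D² + D = D + 2*D²)
u(j) = -16/7 (u(j) = -9/7 - 1 = -16/7)
W(T) = -384/7 (W(T) = -16/7*4*6 = -64/7*6 = -384/7)
W(-17) + S(21) = -384/7 + 21*(1 + 2*21) = -384/7 + 21*(1 + 42) = -384/7 + 21*43 = -384/7 + 903 = 5937/7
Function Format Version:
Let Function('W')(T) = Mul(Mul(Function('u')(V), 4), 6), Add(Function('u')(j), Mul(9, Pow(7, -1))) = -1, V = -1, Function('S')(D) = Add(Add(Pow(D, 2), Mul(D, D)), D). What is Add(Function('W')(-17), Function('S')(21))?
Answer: Rational(5937, 7) ≈ 848.14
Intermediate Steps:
Function('S')(D) = Add(D, Mul(2, Pow(D, 2))) (Function('S')(D) = Add(Add(Pow(D, 2), Pow(D, 2)), D) = Add(Mul(2, Pow(D, 2)), D) = Add(D, Mul(2, Pow(D, 2))))
Function('u')(j) = Rational(-16, 7) (Function('u')(j) = Add(Rational(-9, 7), -1) = Rational(-16, 7))
Function('W')(T) = Rational(-384, 7) (Function('W')(T) = Mul(Mul(Rational(-16, 7), 4), 6) = Mul(Rational(-64, 7), 6) = Rational(-384, 7))
Add(Function('W')(-17), Function('S')(21)) = Add(Rational(-384, 7), Mul(21, Add(1, Mul(2, 21)))) = Add(Rational(-384, 7), Mul(21, Add(1, 42))) = Add(Rational(-384, 7), Mul(21, 43)) = Add(Rational(-384, 7), 903) = Rational(5937, 7)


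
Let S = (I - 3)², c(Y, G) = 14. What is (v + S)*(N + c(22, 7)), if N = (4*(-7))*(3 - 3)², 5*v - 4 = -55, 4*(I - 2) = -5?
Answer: -2877/40 ≈ -71.925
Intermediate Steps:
I = ¾ (I = 2 + (¼)*(-5) = 2 - 5/4 = ¾ ≈ 0.75000)
S = 81/16 (S = (¾ - 3)² = (-9/4)² = 81/16 ≈ 5.0625)
v = -51/5 (v = ⅘ + (⅕)*(-55) = ⅘ - 11 = -51/5 ≈ -10.200)
N = 0 (N = -28*0² = -28*0 = 0)
(v + S)*(N + c(22, 7)) = (-51/5 + 81/16)*(0 + 14) = -411/80*14 = -2877/40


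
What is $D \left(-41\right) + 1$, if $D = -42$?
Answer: $1723$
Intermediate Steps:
$D \left(-41\right) + 1 = \left(-42\right) \left(-41\right) + 1 = 1722 + 1 = 1723$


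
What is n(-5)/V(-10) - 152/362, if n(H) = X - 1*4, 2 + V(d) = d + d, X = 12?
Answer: -1560/1991 ≈ -0.78353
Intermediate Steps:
V(d) = -2 + 2*d (V(d) = -2 + (d + d) = -2 + 2*d)
n(H) = 8 (n(H) = 12 - 1*4 = 12 - 4 = 8)
n(-5)/V(-10) - 152/362 = 8/(-2 + 2*(-10)) - 152/362 = 8/(-2 - 20) - 152*1/362 = 8/(-22) - 76/181 = 8*(-1/22) - 76/181 = -4/11 - 76/181 = -1560/1991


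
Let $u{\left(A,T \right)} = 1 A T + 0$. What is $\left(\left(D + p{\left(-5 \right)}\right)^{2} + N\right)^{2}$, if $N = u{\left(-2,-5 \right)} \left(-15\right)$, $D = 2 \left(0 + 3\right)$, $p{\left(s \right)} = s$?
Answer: $22201$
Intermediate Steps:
$D = 6$ ($D = 2 \cdot 3 = 6$)
$u{\left(A,T \right)} = A T$ ($u{\left(A,T \right)} = A T + 0 = A T$)
$N = -150$ ($N = \left(-2\right) \left(-5\right) \left(-15\right) = 10 \left(-15\right) = -150$)
$\left(\left(D + p{\left(-5 \right)}\right)^{2} + N\right)^{2} = \left(\left(6 - 5\right)^{2} - 150\right)^{2} = \left(1^{2} - 150\right)^{2} = \left(1 - 150\right)^{2} = \left(-149\right)^{2} = 22201$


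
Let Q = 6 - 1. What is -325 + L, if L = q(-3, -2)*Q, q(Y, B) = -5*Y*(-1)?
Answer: -400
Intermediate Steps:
q(Y, B) = 5*Y
Q = 5
L = -75 (L = (5*(-3))*5 = -15*5 = -75)
-325 + L = -325 - 75 = -400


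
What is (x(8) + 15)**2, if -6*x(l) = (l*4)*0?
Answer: 225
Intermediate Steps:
x(l) = 0 (x(l) = -l*4*0/6 = -4*l*0/6 = -1/6*0 = 0)
(x(8) + 15)**2 = (0 + 15)**2 = 15**2 = 225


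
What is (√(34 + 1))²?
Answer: 35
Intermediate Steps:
(√(34 + 1))² = (√35)² = 35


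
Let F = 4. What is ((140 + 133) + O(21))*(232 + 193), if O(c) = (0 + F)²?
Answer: 122825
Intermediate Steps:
O(c) = 16 (O(c) = (0 + 4)² = 4² = 16)
((140 + 133) + O(21))*(232 + 193) = ((140 + 133) + 16)*(232 + 193) = (273 + 16)*425 = 289*425 = 122825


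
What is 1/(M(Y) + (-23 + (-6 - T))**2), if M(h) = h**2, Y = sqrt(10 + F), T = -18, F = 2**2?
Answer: 1/135 ≈ 0.0074074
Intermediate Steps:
F = 4
Y = sqrt(14) (Y = sqrt(10 + 4) = sqrt(14) ≈ 3.7417)
1/(M(Y) + (-23 + (-6 - T))**2) = 1/((sqrt(14))**2 + (-23 + (-6 - 1*(-18)))**2) = 1/(14 + (-23 + (-6 + 18))**2) = 1/(14 + (-23 + 12)**2) = 1/(14 + (-11)**2) = 1/(14 + 121) = 1/135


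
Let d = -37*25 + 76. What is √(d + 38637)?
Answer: 2*√9447 ≈ 194.39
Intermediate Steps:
d = -849 (d = -925 + 76 = -849)
√(d + 38637) = √(-849 + 38637) = √37788 = 2*√9447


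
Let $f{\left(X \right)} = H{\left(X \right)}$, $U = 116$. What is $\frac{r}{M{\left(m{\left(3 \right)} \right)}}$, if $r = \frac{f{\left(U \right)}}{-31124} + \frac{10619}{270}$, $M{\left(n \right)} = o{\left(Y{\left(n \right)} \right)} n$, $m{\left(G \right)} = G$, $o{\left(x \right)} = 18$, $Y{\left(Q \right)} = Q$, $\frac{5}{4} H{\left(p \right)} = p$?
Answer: $\frac{16524035}{22689396} \approx 0.72827$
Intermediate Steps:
$H{\left(p \right)} = \frac{4 p}{5}$
$f{\left(X \right)} = \frac{4 X}{5}$
$M{\left(n \right)} = 18 n$
$r = \frac{16524035}{420174}$ ($r = \frac{\frac{4}{5} \cdot 116}{-31124} + \frac{10619}{270} = \frac{464}{5} \left(- \frac{1}{31124}\right) + 10619 \cdot \frac{1}{270} = - \frac{116}{38905} + \frac{10619}{270} = \frac{16524035}{420174} \approx 39.327$)
$\frac{r}{M{\left(m{\left(3 \right)} \right)}} = \frac{16524035}{420174 \cdot 18 \cdot 3} = \frac{16524035}{420174 \cdot 54} = \frac{16524035}{420174} \cdot \frac{1}{54} = \frac{16524035}{22689396}$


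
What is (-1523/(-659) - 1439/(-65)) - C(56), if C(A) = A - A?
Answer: 1047296/42835 ≈ 24.450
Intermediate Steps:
C(A) = 0
(-1523/(-659) - 1439/(-65)) - C(56) = (-1523/(-659) - 1439/(-65)) - 1*0 = (-1523*(-1/659) - 1439*(-1)/65) + 0 = (1523/659 - 1*(-1439/65)) + 0 = (1523/659 + 1439/65) + 0 = 1047296/42835 + 0 = 1047296/42835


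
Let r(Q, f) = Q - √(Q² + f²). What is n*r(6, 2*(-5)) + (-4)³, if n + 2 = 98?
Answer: 512 - 192*√34 ≈ -607.54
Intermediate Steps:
n = 96 (n = -2 + 98 = 96)
n*r(6, 2*(-5)) + (-4)³ = 96*(6 - √(6² + (2*(-5))²)) + (-4)³ = 96*(6 - √(36 + (-10)²)) - 64 = 96*(6 - √(36 + 100)) - 64 = 96*(6 - √136) - 64 = 96*(6 - 2*√34) - 64 = (576 - 192*√34) - 64 = 512 - 192*√34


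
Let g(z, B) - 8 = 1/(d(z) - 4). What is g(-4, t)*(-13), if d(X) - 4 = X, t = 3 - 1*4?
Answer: -403/4 ≈ -100.75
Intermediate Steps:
t = -1 (t = 3 - 4 = -1)
d(X) = 4 + X
g(z, B) = 8 + 1/z (g(z, B) = 8 + 1/((4 + z) - 4) = 8 + 1/z)
g(-4, t)*(-13) = (8 + 1/(-4))*(-13) = (8 - ¼)*(-13) = (31/4)*(-13) = -403/4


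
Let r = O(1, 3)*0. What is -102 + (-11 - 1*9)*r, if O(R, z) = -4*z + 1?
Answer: -102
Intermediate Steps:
O(R, z) = 1 - 4*z
r = 0 (r = (1 - 4*3)*0 = (1 - 12)*0 = -11*0 = 0)
-102 + (-11 - 1*9)*r = -102 + (-11 - 1*9)*0 = -102 + (-11 - 9)*0 = -102 - 20*0 = -102 + 0 = -102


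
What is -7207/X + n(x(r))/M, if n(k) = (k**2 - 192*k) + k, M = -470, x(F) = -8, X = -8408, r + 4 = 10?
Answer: -4999123/1975880 ≈ -2.5301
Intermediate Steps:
r = 6 (r = -4 + 10 = 6)
n(k) = k**2 - 191*k
-7207/X + n(x(r))/M = -7207/(-8408) - 8*(-191 - 8)/(-470) = -7207*(-1/8408) - 8*(-199)*(-1/470) = 7207/8408 + 1592*(-1/470) = 7207/8408 - 796/235 = -4999123/1975880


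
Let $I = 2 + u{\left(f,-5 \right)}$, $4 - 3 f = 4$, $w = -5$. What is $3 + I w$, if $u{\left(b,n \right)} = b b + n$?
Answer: $18$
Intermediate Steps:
$f = 0$ ($f = \frac{4}{3} - \frac{4}{3} = 0$)
$u{\left(b,n \right)} = n + b^{2}$ ($u{\left(b,n \right)} = b^{2} + n = n + b^{2}$)
$I = -3$ ($I = 2 - \left(5 - 0^{2}\right) = 2 + \left(-5 + 0\right) = 2 - 5 = -3$)
$3 + I w = 3 - -15 = 3 + 15 = 18$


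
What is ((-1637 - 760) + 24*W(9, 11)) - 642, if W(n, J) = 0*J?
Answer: -3039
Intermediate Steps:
W(n, J) = 0
((-1637 - 760) + 24*W(9, 11)) - 642 = ((-1637 - 760) + 24*0) - 642 = (-2397 + 0) - 642 = -2397 - 642 = -3039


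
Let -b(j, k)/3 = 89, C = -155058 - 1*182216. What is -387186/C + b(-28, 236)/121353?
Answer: 7816021750/6821535287 ≈ 1.1458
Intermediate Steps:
C = -337274 (C = -155058 - 182216 = -337274)
b(j, k) = -267 (b(j, k) = -3*89 = -267)
-387186/C + b(-28, 236)/121353 = -387186/(-337274) - 267/121353 = -387186*(-1/337274) - 267*1/121353 = 193593/168637 - 89/40451 = 7816021750/6821535287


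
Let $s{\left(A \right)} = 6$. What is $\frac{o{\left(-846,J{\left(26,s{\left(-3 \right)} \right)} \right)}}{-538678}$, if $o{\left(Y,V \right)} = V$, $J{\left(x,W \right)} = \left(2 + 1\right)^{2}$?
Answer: $- \frac{9}{538678} \approx -1.6708 \cdot 10^{-5}$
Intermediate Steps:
$J{\left(x,W \right)} = 9$ ($J{\left(x,W \right)} = 3^{2} = 9$)
$\frac{o{\left(-846,J{\left(26,s{\left(-3 \right)} \right)} \right)}}{-538678} = \frac{9}{-538678} = 9 \left(- \frac{1}{538678}\right) = - \frac{9}{538678}$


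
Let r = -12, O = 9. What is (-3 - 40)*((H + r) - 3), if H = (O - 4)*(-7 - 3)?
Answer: 2795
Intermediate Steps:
H = -50 (H = (9 - 4)*(-7 - 3) = 5*(-10) = -50)
(-3 - 40)*((H + r) - 3) = (-3 - 40)*((-50 - 12) - 3) = -43*(-62 - 3) = -43*(-65) = 2795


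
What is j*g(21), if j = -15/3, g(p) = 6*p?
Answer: -630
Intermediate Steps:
j = -5 (j = -15*1/3 = -5)
j*g(21) = -30*21 = -5*126 = -630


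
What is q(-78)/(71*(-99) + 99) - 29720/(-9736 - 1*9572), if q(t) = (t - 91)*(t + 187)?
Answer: 46802689/11150370 ≈ 4.1974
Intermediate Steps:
q(t) = (-91 + t)*(187 + t)
q(-78)/(71*(-99) + 99) - 29720/(-9736 - 1*9572) = (-17017 + (-78)**2 + 96*(-78))/(71*(-99) + 99) - 29720/(-9736 - 1*9572) = (-17017 + 6084 - 7488)/(-7029 + 99) - 29720/(-9736 - 9572) = -18421/(-6930) - 29720/(-19308) = -18421*(-1/6930) - 29720*(-1/19308) = 18421/6930 + 7430/4827 = 46802689/11150370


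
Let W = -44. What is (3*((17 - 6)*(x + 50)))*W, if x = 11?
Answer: -88572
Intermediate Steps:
(3*((17 - 6)*(x + 50)))*W = (3*((17 - 6)*(11 + 50)))*(-44) = (3*(11*61))*(-44) = (3*671)*(-44) = 2013*(-44) = -88572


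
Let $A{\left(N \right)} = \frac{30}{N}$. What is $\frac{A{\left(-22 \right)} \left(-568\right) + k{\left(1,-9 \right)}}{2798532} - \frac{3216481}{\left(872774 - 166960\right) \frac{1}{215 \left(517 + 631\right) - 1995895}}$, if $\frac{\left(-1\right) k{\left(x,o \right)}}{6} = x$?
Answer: $\frac{7216076744581375019}{905319738147} \approx 7.9708 \cdot 10^{6}$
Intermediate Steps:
$k{\left(x,o \right)} = - 6 x$
$\frac{A{\left(-22 \right)} \left(-568\right) + k{\left(1,-9 \right)}}{2798532} - \frac{3216481}{\left(872774 - 166960\right) \frac{1}{215 \left(517 + 631\right) - 1995895}} = \frac{\frac{30}{-22} \left(-568\right) - 6}{2798532} - \frac{3216481}{\left(872774 - 166960\right) \frac{1}{215 \left(517 + 631\right) - 1995895}} = \left(30 \left(- \frac{1}{22}\right) \left(-568\right) - 6\right) \frac{1}{2798532} - \frac{3216481}{705814 \frac{1}{215 \cdot 1148 - 1995895}} = \left(\left(- \frac{15}{11}\right) \left(-568\right) - 6\right) \frac{1}{2798532} - \frac{3216481}{705814 \frac{1}{246820 - 1995895}} = \left(\frac{8520}{11} - 6\right) \frac{1}{2798532} - \frac{3216481}{705814 \frac{1}{-1749075}} = \frac{8454}{11} \cdot \frac{1}{2798532} - \frac{3216481}{705814 \left(- \frac{1}{1749075}\right)} = \frac{1409}{5130642} - \frac{3216481}{- \frac{705814}{1749075}} = \frac{1409}{5130642} - - \frac{5625866505075}{705814} = \frac{1409}{5130642} + \frac{5625866505075}{705814} = \frac{7216076744581375019}{905319738147}$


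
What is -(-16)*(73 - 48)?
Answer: 400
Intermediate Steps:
-(-16)*(73 - 48) = -(-16)*25 = -1*(-400) = 400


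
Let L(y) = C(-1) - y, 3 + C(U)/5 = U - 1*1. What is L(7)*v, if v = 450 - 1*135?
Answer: -10080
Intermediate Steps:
C(U) = -20 + 5*U (C(U) = -15 + 5*(U - 1*1) = -15 + 5*(U - 1) = -15 + 5*(-1 + U) = -15 + (-5 + 5*U) = -20 + 5*U)
L(y) = -25 - y (L(y) = (-20 + 5*(-1)) - y = (-20 - 5) - y = -25 - y)
v = 315 (v = 450 - 135 = 315)
L(7)*v = (-25 - 1*7)*315 = (-25 - 7)*315 = -32*315 = -10080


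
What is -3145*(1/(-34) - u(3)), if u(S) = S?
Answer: 19055/2 ≈ 9527.5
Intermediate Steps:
-3145*(1/(-34) - u(3)) = -3145*(1/(-34) - 1*3) = -3145*(-1/34 - 3) = -3145*(-103/34) = 19055/2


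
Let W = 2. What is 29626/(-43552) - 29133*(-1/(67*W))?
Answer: 316207633/1458992 ≈ 216.73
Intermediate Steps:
29626/(-43552) - 29133*(-1/(67*W)) = 29626/(-43552) - 29133/(2*(-67)) = 29626*(-1/43552) - 29133/(-134) = -14813/21776 - 29133*(-1/134) = -14813/21776 + 29133/134 = 316207633/1458992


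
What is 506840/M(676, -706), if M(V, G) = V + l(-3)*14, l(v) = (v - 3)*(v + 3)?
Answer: 126710/169 ≈ 749.76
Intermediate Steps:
l(v) = (-3 + v)*(3 + v)
M(V, G) = V (M(V, G) = V + (-9 + (-3)²)*14 = V + (-9 + 9)*14 = V + 0*14 = V + 0 = V)
506840/M(676, -706) = 506840/676 = 506840*(1/676) = 126710/169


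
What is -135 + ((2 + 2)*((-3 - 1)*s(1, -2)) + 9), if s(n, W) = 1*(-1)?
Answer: -110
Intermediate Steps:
s(n, W) = -1
-135 + ((2 + 2)*((-3 - 1)*s(1, -2)) + 9) = -135 + ((2 + 2)*((-3 - 1)*(-1)) + 9) = -135 + (4*(-4*(-1)) + 9) = -135 + (4*4 + 9) = -135 + (16 + 9) = -135 + 25 = -110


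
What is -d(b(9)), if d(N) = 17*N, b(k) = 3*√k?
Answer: -153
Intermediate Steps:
-d(b(9)) = -17*3*√9 = -17*3*3 = -17*9 = -1*153 = -153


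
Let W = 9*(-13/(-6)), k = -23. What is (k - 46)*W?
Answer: -2691/2 ≈ -1345.5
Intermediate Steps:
W = 39/2 (W = 9*(-13*(-1/6)) = 9*(13/6) = 39/2 ≈ 19.500)
(k - 46)*W = (-23 - 46)*(39/2) = -69*39/2 = -2691/2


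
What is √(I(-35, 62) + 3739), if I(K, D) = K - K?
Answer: √3739 ≈ 61.147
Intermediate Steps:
I(K, D) = 0
√(I(-35, 62) + 3739) = √(0 + 3739) = √3739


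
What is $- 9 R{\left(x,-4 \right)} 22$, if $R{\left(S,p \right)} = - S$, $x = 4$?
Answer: $792$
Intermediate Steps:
$- 9 R{\left(x,-4 \right)} 22 = - 9 \left(\left(-1\right) 4\right) 22 = \left(-9\right) \left(-4\right) 22 = 36 \cdot 22 = 792$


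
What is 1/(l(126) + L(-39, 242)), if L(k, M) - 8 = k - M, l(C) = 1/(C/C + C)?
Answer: -127/34670 ≈ -0.0036631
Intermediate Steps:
l(C) = 1/(1 + C)
L(k, M) = 8 + k - M (L(k, M) = 8 + (k - M) = 8 + k - M)
1/(l(126) + L(-39, 242)) = 1/(1/(1 + 126) + (8 - 39 - 1*242)) = 1/(1/127 + (8 - 39 - 242)) = 1/(1/127 - 273) = 1/(-34670/127) = -127/34670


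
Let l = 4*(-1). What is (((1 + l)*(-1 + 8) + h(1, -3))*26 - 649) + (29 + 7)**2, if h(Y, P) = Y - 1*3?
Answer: 49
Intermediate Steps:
h(Y, P) = -3 + Y (h(Y, P) = Y - 3 = -3 + Y)
l = -4
(((1 + l)*(-1 + 8) + h(1, -3))*26 - 649) + (29 + 7)**2 = (((1 - 4)*(-1 + 8) + (-3 + 1))*26 - 649) + (29 + 7)**2 = ((-3*7 - 2)*26 - 649) + 36**2 = ((-21 - 2)*26 - 649) + 1296 = (-23*26 - 649) + 1296 = (-598 - 649) + 1296 = -1247 + 1296 = 49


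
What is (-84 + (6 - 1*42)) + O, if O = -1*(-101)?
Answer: -19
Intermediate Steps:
O = 101
(-84 + (6 - 1*42)) + O = (-84 + (6 - 1*42)) + 101 = (-84 + (6 - 42)) + 101 = (-84 - 36) + 101 = -120 + 101 = -19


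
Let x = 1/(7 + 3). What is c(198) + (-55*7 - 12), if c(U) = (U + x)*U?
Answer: 194134/5 ≈ 38827.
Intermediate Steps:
x = ⅒ (x = 1/10 = ⅒ ≈ 0.10000)
c(U) = U*(⅒ + U) (c(U) = (U + ⅒)*U = (⅒ + U)*U = U*(⅒ + U))
c(198) + (-55*7 - 12) = 198*(⅒ + 198) + (-55*7 - 12) = 198*(1981/10) + (-385 - 12) = 196119/5 - 397 = 194134/5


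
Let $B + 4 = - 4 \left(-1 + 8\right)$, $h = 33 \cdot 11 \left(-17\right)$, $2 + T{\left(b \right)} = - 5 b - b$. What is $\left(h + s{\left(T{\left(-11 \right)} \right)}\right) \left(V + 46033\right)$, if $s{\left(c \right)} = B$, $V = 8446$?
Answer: $-337933237$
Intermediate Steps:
$T{\left(b \right)} = -2 - 6 b$
$h = -6171$ ($h = 363 \left(-17\right) = -6171$)
$B = -32$ ($B = -4 - 4 \left(-1 + 8\right) = -4 - 28 = -32$)
$s{\left(c \right)} = -32$
$\left(h + s{\left(T{\left(-11 \right)} \right)}\right) \left(V + 46033\right) = \left(-6171 - 32\right) \left(8446 + 46033\right) = \left(-6203\right) 54479 = -337933237$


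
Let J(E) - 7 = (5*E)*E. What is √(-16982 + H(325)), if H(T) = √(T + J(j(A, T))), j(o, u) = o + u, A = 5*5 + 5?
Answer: √(-16982 + √630457) ≈ 127.23*I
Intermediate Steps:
A = 30 (A = 25 + 5 = 30)
J(E) = 7 + 5*E² (J(E) = 7 + (5*E)*E = 7 + 5*E²)
H(T) = √(7 + T + 5*(30 + T)²) (H(T) = √(T + (7 + 5*(30 + T)²)) = √(7 + T + 5*(30 + T)²))
√(-16982 + H(325)) = √(-16982 + √(7 + 325 + 5*(30 + 325)²)) = √(-16982 + √(7 + 325 + 5*355²)) = √(-16982 + √(7 + 325 + 5*126025)) = √(-16982 + √(7 + 325 + 630125)) = √(-16982 + √630457)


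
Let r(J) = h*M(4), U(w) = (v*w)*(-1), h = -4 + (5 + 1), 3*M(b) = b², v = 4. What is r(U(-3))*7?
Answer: 224/3 ≈ 74.667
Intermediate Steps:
M(b) = b²/3
h = 2 (h = -4 + 6 = 2)
U(w) = -4*w (U(w) = (4*w)*(-1) = -4*w)
r(J) = 32/3 (r(J) = 2*((⅓)*4²) = 2*((⅓)*16) = 2*(16/3) = 32/3)
r(U(-3))*7 = (32/3)*7 = 224/3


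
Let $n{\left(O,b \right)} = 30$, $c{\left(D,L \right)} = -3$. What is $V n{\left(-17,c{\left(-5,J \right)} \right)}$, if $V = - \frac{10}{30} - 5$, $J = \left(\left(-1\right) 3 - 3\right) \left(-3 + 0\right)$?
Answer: $-160$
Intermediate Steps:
$J = 18$ ($J = \left(-3 - 3\right) \left(-3\right) = \left(-6\right) \left(-3\right) = 18$)
$V = - \frac{16}{3}$ ($V = \left(-10\right) \frac{1}{30} - 5 = - \frac{1}{3} - 5 = - \frac{16}{3} \approx -5.3333$)
$V n{\left(-17,c{\left(-5,J \right)} \right)} = \left(- \frac{16}{3}\right) 30 = -160$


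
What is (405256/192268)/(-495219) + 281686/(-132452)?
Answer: -3352590055921303/1576423284736098 ≈ -2.1267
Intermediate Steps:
(405256/192268)/(-495219) + 281686/(-132452) = (405256*(1/192268))*(-1/495219) + 281686*(-1/132452) = (101314/48067)*(-1/495219) - 140843/66226 = -101314/23803691673 - 140843/66226 = -3352590055921303/1576423284736098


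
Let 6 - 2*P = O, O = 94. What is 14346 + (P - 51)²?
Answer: 23371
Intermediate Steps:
P = -44 (P = 3 - ½*94 = 3 - 47 = -44)
14346 + (P - 51)² = 14346 + (-44 - 51)² = 14346 + (-95)² = 14346 + 9025 = 23371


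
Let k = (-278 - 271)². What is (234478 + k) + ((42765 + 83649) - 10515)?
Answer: 651778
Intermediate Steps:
k = 301401 (k = (-549)² = 301401)
(234478 + k) + ((42765 + 83649) - 10515) = (234478 + 301401) + ((42765 + 83649) - 10515) = 535879 + (126414 - 10515) = 535879 + 115899 = 651778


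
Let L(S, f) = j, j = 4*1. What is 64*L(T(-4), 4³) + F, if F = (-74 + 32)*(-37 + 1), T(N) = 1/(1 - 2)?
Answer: 1768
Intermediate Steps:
T(N) = -1 (T(N) = 1/(-1) = -1)
j = 4
L(S, f) = 4
F = 1512 (F = -42*(-36) = 1512)
64*L(T(-4), 4³) + F = 64*4 + 1512 = 256 + 1512 = 1768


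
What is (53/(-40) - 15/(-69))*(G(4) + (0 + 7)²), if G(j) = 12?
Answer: -62159/920 ≈ -67.564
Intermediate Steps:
(53/(-40) - 15/(-69))*(G(4) + (0 + 7)²) = (53/(-40) - 15/(-69))*(12 + (0 + 7)²) = (53*(-1/40) - 15*(-1/69))*(12 + 7²) = (-53/40 + 5/23)*(12 + 49) = -1019/920*61 = -62159/920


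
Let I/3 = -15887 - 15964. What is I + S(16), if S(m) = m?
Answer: -95537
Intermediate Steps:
I = -95553 (I = 3*(-15887 - 15964) = 3*(-31851) = -95553)
I + S(16) = -95553 + 16 = -95537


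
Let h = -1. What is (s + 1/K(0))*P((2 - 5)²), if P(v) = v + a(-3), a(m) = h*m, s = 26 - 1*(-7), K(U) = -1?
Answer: 384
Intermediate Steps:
s = 33 (s = 26 + 7 = 33)
a(m) = -m
P(v) = 3 + v (P(v) = v - 1*(-3) = v + 3 = 3 + v)
(s + 1/K(0))*P((2 - 5)²) = (33 + 1/(-1))*(3 + (2 - 5)²) = (33 - 1)*(3 + (-3)²) = 32*(3 + 9) = 32*12 = 384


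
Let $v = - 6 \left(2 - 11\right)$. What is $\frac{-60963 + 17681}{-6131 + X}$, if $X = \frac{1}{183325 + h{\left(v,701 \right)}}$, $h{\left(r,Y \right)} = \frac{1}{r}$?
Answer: $\frac{428472366382}{60694147127} \approx 7.0595$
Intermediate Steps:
$v = 54$ ($v = \left(-6\right) \left(-9\right) = 54$)
$X = \frac{54}{9899551}$ ($X = \frac{1}{183325 + \frac{1}{54}} = \frac{1}{\frac{9899551}{54}} = \frac{54}{9899551} \approx 5.4548 \cdot 10^{-6}$)
$\frac{-60963 + 17681}{-6131 + X} = \frac{-60963 + 17681}{-6131 + \frac{54}{9899551}} = - \frac{43282}{- \frac{60694147127}{9899551}} = \left(-43282\right) \left(- \frac{9899551}{60694147127}\right) = \frac{428472366382}{60694147127}$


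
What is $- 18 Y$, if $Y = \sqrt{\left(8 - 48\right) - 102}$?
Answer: $- 18 i \sqrt{142} \approx - 214.49 i$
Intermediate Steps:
$Y = i \sqrt{142}$ ($Y = \sqrt{\left(8 - 48\right) - 102} = \sqrt{-40 - 102} = \sqrt{-142} = i \sqrt{142} \approx 11.916 i$)
$- 18 Y = - 18 i \sqrt{142}$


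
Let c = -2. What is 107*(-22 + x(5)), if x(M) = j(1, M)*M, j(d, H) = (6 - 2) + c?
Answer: -1284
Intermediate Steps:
j(d, H) = 2 (j(d, H) = (6 - 2) - 2 = 4 - 2 = 2)
x(M) = 2*M
107*(-22 + x(5)) = 107*(-22 + 2*5) = 107*(-22 + 10) = 107*(-12) = -1284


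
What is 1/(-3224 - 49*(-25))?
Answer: -1/1999 ≈ -0.00050025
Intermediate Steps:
1/(-3224 - 49*(-25)) = 1/(-3224 - 1*(-1225)) = 1/(-3224 + 1225) = 1/(-1999) = -1/1999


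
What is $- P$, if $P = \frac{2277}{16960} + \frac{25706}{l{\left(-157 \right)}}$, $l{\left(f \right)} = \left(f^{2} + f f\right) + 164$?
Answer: $- \frac{274299367}{419437760} \approx -0.65397$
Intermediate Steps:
$l{\left(f \right)} = 164 + 2 f^{2}$ ($l{\left(f \right)} = \left(f^{2} + f^{2}\right) + 164 = 2 f^{2} + 164 = 164 + 2 f^{2}$)
$P = \frac{274299367}{419437760}$ ($P = \frac{2277}{16960} + \frac{25706}{164 + 2 \left(-157\right)^{2}} = 2277 \cdot \frac{1}{16960} + \frac{25706}{164 + 2 \cdot 24649} = \frac{2277}{16960} + \frac{25706}{164 + 49298} = \frac{2277}{16960} + \frac{25706}{49462} = \frac{2277}{16960} + 25706 \cdot \frac{1}{49462} = \frac{2277}{16960} + \frac{12853}{24731} = \frac{274299367}{419437760} \approx 0.65397$)
$- P = \left(-1\right) \frac{274299367}{419437760} = - \frac{274299367}{419437760}$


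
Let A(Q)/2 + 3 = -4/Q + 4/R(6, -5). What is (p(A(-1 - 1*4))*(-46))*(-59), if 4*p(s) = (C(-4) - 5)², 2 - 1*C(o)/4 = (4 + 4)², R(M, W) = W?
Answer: 86860213/2 ≈ 4.3430e+7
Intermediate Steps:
C(o) = -248 (C(o) = 8 - 4*(4 + 4)² = 8 - 4*8² = 8 - 4*64 = 8 - 256 = -248)
A(Q) = -38/5 - 8/Q (A(Q) = -6 + 2*(-4/Q + 4/(-5)) = -6 + 2*(-4/Q + 4*(-⅕)) = -6 + 2*(-4/Q - ⅘) = -6 + 2*(-⅘ - 4/Q) = -6 + (-8/5 - 8/Q) = -38/5 - 8/Q)
p(s) = 64009/4 (p(s) = (-248 - 5)²/4 = (¼)*(-253)² = (¼)*64009 = 64009/4)
(p(A(-1 - 1*4))*(-46))*(-59) = ((64009/4)*(-46))*(-59) = -1472207/2*(-59) = 86860213/2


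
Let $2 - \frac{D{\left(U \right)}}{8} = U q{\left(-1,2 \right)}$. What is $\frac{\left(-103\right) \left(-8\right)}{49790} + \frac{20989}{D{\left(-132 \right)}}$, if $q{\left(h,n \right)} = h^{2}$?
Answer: $\frac{522962819}{26687440} \approx 19.596$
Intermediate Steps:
$D{\left(U \right)} = 16 - 8 U$ ($D{\left(U \right)} = 16 - 8 U \left(-1\right)^{2} = 16 - 8 U 1 = 16 - 8 U$)
$\frac{\left(-103\right) \left(-8\right)}{49790} + \frac{20989}{D{\left(-132 \right)}} = \frac{\left(-103\right) \left(-8\right)}{49790} + \frac{20989}{16 - -1056} = 824 \cdot \frac{1}{49790} + \frac{20989}{16 + 1056} = \frac{412}{24895} + \frac{20989}{1072} = \frac{522962819}{26687440}$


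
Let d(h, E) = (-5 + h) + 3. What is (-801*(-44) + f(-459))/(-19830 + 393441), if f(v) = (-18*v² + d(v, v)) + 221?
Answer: -1252418/124537 ≈ -10.057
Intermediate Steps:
d(h, E) = -2 + h
f(v) = 219 + v - 18*v² (f(v) = (-18*v² + (-2 + v)) + 221 = (-2 + v - 18*v²) + 221 = 219 + v - 18*v²)
(-801*(-44) + f(-459))/(-19830 + 393441) = (-801*(-44) + (219 - 459 - 18*(-459)²))/(-19830 + 393441) = (35244 + (219 - 459 - 18*210681))/373611 = (35244 + (219 - 459 - 3792258))*(1/373611) = (35244 - 3792498)*(1/373611) = -3757254*1/373611 = -1252418/124537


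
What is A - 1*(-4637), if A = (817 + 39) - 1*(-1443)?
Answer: 6936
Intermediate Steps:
A = 2299 (A = 856 + 1443 = 2299)
A - 1*(-4637) = 2299 - 1*(-4637) = 2299 + 4637 = 6936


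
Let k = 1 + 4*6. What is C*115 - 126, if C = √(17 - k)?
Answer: -126 + 230*I*√2 ≈ -126.0 + 325.27*I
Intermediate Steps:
k = 25 (k = 1 + 24 = 25)
C = 2*I*√2 (C = √(17 - 1*25) = √(17 - 25) = √(-8) = 2*I*√2 ≈ 2.8284*I)
C*115 - 126 = (2*I*√2)*115 - 126 = 230*I*√2 - 126 = -126 + 230*I*√2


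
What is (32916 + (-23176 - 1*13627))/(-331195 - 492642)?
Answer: 169/35819 ≈ 0.0047182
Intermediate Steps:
(32916 + (-23176 - 1*13627))/(-331195 - 492642) = (32916 + (-23176 - 13627))/(-823837) = (32916 - 36803)*(-1/823837) = -3887*(-1/823837) = 169/35819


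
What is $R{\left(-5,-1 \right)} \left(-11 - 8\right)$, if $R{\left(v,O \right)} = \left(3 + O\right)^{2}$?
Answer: $-76$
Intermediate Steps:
$R{\left(-5,-1 \right)} \left(-11 - 8\right) = \left(3 - 1\right)^{2} \left(-11 - 8\right) = 2^{2} \left(-19\right) = 4 \left(-19\right) = -76$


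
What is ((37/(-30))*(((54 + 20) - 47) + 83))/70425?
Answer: -407/211275 ≈ -0.0019264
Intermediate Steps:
((37/(-30))*(((54 + 20) - 47) + 83))/70425 = ((37*(-1/30))*((74 - 47) + 83))*(1/70425) = -37*(27 + 83)/30*(1/70425) = -37/30*110*(1/70425) = -407/3*1/70425 = -407/211275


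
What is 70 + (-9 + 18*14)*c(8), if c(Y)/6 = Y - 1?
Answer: 10276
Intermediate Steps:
c(Y) = -6 + 6*Y (c(Y) = 6*(Y - 1) = 6*(-1 + Y) = -6 + 6*Y)
70 + (-9 + 18*14)*c(8) = 70 + (-9 + 18*14)*(-6 + 6*8) = 70 + (-9 + 252)*(-6 + 48) = 70 + 243*42 = 70 + 10206 = 10276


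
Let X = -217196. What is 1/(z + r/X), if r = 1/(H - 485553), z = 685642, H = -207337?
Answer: 150492936440/103184277926594481 ≈ 1.4585e-6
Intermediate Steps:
r = -1/692890 (r = 1/(-207337 - 485553) = 1/(-692890) = -1/692890 ≈ -1.4432e-6)
1/(z + r/X) = 1/(685642 - 1/692890/(-217196)) = 1/(685642 - 1/692890*(-1/217196)) = 1/(685642 + 1/150492936440) = 1/(103184277926594481/150492936440) = 150492936440/103184277926594481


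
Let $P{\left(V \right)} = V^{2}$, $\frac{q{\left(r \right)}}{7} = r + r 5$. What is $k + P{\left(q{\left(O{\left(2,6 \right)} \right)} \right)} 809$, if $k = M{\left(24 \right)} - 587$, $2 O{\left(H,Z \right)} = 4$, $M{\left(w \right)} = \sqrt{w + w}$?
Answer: $5707717 + 4 \sqrt{3} \approx 5.7077 \cdot 10^{6}$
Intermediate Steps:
$M{\left(w \right)} = \sqrt{2} \sqrt{w}$ ($M{\left(w \right)} = \sqrt{2 w} = \sqrt{2} \sqrt{w}$)
$O{\left(H,Z \right)} = 2$ ($O{\left(H,Z \right)} = \frac{1}{2} \cdot 4 = 2$)
$q{\left(r \right)} = 42 r$ ($q{\left(r \right)} = 7 \left(r + r 5\right) = 7 \left(r + 5 r\right) = 7 \cdot 6 r = 42 r$)
$k = -587 + 4 \sqrt{3}$ ($k = \sqrt{2} \sqrt{24} - 587 = \sqrt{2} \cdot 2 \sqrt{6} - 587 = 4 \sqrt{3} - 587 = -587 + 4 \sqrt{3} \approx -580.07$)
$k + P{\left(q{\left(O{\left(2,6 \right)} \right)} \right)} 809 = \left(-587 + 4 \sqrt{3}\right) + \left(42 \cdot 2\right)^{2} \cdot 809 = \left(-587 + 4 \sqrt{3}\right) + 84^{2} \cdot 809 = \left(-587 + 4 \sqrt{3}\right) + 7056 \cdot 809 = \left(-587 + 4 \sqrt{3}\right) + 5708304 = 5707717 + 4 \sqrt{3}$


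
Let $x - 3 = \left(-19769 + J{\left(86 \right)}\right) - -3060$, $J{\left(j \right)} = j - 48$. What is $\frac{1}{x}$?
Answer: $- \frac{1}{16668} \approx -5.9995 \cdot 10^{-5}$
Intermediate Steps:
$J{\left(j \right)} = -48 + j$ ($J{\left(j \right)} = j - 48 = -48 + j$)
$x = -16668$ ($x = 3 + \left(\left(-19769 + \left(-48 + 86\right)\right) - -3060\right) = 3 + \left(\left(-19769 + 38\right) + 3060\right) = 3 + \left(-19731 + 3060\right) = 3 - 16671 = -16668$)
$\frac{1}{x} = \frac{1}{-16668} = - \frac{1}{16668}$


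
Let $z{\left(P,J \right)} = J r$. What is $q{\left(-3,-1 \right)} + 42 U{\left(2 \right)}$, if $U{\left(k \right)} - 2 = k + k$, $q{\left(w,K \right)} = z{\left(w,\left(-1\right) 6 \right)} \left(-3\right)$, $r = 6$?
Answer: $360$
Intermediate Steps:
$z{\left(P,J \right)} = 6 J$ ($z{\left(P,J \right)} = J 6 = 6 J$)
$q{\left(w,K \right)} = 108$ ($q{\left(w,K \right)} = 6 \left(\left(-1\right) 6\right) \left(-3\right) = 6 \left(-6\right) \left(-3\right) = \left(-36\right) \left(-3\right) = 108$)
$U{\left(k \right)} = 2 + 2 k$ ($U{\left(k \right)} = 2 + \left(k + k\right) = 2 + 2 k$)
$q{\left(-3,-1 \right)} + 42 U{\left(2 \right)} = 108 + 42 \left(2 + 2 \cdot 2\right) = 108 + 42 \left(2 + 4\right) = 108 + 42 \cdot 6 = 108 + 252 = 360$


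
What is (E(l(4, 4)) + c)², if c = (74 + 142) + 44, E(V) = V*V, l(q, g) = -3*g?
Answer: 163216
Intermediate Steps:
E(V) = V²
c = 260 (c = 216 + 44 = 260)
(E(l(4, 4)) + c)² = ((-3*4)² + 260)² = ((-12)² + 260)² = (144 + 260)² = 404² = 163216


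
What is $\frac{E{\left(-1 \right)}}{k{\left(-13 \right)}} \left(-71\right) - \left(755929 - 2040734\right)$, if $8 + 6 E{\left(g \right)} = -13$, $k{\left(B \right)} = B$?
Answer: $\frac{33404433}{26} \approx 1.2848 \cdot 10^{6}$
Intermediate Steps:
$E{\left(g \right)} = - \frac{7}{2}$ ($E{\left(g \right)} = - \frac{4}{3} + \frac{1}{6} \left(-13\right) = - \frac{4}{3} - \frac{13}{6} = - \frac{7}{2}$)
$\frac{E{\left(-1 \right)}}{k{\left(-13 \right)}} \left(-71\right) - \left(755929 - 2040734\right) = - \frac{7}{2 \left(-13\right)} \left(-71\right) - \left(755929 - 2040734\right) = \left(- \frac{7}{2}\right) \left(- \frac{1}{13}\right) \left(-71\right) - -1284805 = \frac{7}{26} \left(-71\right) + 1284805 = - \frac{497}{26} + 1284805 = \frac{33404433}{26}$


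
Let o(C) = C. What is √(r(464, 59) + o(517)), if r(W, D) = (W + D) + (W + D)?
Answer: √1563 ≈ 39.535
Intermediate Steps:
r(W, D) = 2*D + 2*W (r(W, D) = (D + W) + (D + W) = 2*D + 2*W)
√(r(464, 59) + o(517)) = √((2*59 + 2*464) + 517) = √((118 + 928) + 517) = √(1046 + 517) = √1563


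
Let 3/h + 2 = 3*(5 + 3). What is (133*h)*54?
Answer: 10773/11 ≈ 979.36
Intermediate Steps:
h = 3/22 (h = 3/(-2 + 3*(5 + 3)) = 3/(-2 + 3*8) = 3/(-2 + 24) = 3/22 ≈ 0.13636)
(133*h)*54 = (133*(3/22))*54 = (399/22)*54 = 10773/11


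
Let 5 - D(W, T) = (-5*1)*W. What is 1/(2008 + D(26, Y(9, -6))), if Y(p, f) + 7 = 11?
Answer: 1/2143 ≈ 0.00046664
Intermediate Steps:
Y(p, f) = 4 (Y(p, f) = -7 + 11 = 4)
D(W, T) = 5 + 5*W (D(W, T) = 5 - (-5*1)*W = 5 - (-5)*W = 5 + 5*W)
1/(2008 + D(26, Y(9, -6))) = 1/(2008 + (5 + 5*26)) = 1/(2008 + (5 + 130)) = 1/(2008 + 135) = 1/2143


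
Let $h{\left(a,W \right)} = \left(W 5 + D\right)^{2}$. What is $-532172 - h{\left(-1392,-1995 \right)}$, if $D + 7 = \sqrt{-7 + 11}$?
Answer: $-100132572$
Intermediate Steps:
$D = -5$ ($D = -7 + \sqrt{-7 + 11} = -7 + \sqrt{4} = -7 + 2 = -5$)
$h{\left(a,W \right)} = \left(-5 + 5 W\right)^{2}$ ($h{\left(a,W \right)} = \left(W 5 - 5\right)^{2} = \left(5 W - 5\right)^{2} = \left(-5 + 5 W\right)^{2}$)
$-532172 - h{\left(-1392,-1995 \right)} = -532172 - 25 \left(-1 - 1995\right)^{2} = -532172 - 25 \left(-1996\right)^{2} = -532172 - 25 \cdot 3984016 = -532172 - 99600400 = -100132572$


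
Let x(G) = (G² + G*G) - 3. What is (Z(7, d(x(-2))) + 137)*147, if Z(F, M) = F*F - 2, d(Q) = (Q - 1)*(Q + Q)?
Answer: 27048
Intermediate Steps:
x(G) = -3 + 2*G² (x(G) = (G² + G²) - 3 = 2*G² - 3 = -3 + 2*G²)
d(Q) = 2*Q*(-1 + Q) (d(Q) = (-1 + Q)*(2*Q) = 2*Q*(-1 + Q))
Z(F, M) = -2 + F² (Z(F, M) = F² - 2 = -2 + F²)
(Z(7, d(x(-2))) + 137)*147 = ((-2 + 7²) + 137)*147 = ((-2 + 49) + 137)*147 = (47 + 137)*147 = 184*147 = 27048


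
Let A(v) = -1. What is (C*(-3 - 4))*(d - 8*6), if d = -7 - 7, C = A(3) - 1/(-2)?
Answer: -217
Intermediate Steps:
C = -1/2 (C = -1 - 1/(-2) = -1 - 1*(-1/2) = -1 + 1/2 = -1/2 ≈ -0.50000)
d = -14
(C*(-3 - 4))*(d - 8*6) = (-(-3 - 4)/2)*(-14 - 8*6) = (-1/2*(-7))*(-14 - 48) = (7/2)*(-62) = -217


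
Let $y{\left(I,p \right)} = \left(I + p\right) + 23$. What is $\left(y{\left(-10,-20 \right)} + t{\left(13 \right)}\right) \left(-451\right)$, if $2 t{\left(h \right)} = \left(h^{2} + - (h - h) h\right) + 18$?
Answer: $- \frac{78023}{2} \approx -39012.0$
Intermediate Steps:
$y{\left(I,p \right)} = 23 + I + p$
$t{\left(h \right)} = 9 + \frac{h^{2}}{2}$ ($t{\left(h \right)} = \frac{\left(h^{2} + - (h - h) h\right) + 18}{2} = \frac{\left(h^{2} + \left(-1\right) 0 h\right) + 18}{2} = \frac{\left(h^{2} + 0 h\right) + 18}{2} = \frac{\left(h^{2} + 0\right) + 18}{2} = \frac{h^{2} + 18}{2} = \frac{18 + h^{2}}{2} = 9 + \frac{h^{2}}{2}$)
$\left(y{\left(-10,-20 \right)} + t{\left(13 \right)}\right) \left(-451\right) = \left(\left(23 - 10 - 20\right) + \left(9 + \frac{13^{2}}{2}\right)\right) \left(-451\right) = \left(-7 + \left(9 + \frac{1}{2} \cdot 169\right)\right) \left(-451\right) = \left(-7 + \left(9 + \frac{169}{2}\right)\right) \left(-451\right) = \left(-7 + \frac{187}{2}\right) \left(-451\right) = \frac{173}{2} \left(-451\right) = - \frac{78023}{2}$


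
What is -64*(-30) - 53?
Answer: 1867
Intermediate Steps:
-64*(-30) - 53 = 1920 - 53 = 1867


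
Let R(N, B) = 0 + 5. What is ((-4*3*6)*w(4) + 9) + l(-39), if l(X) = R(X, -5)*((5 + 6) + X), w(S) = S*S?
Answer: -1283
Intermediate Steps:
R(N, B) = 5
w(S) = S**2
l(X) = 55 + 5*X (l(X) = 5*((5 + 6) + X) = 5*(11 + X) = 55 + 5*X)
((-4*3*6)*w(4) + 9) + l(-39) = ((-4*3*6)*4**2 + 9) + (55 + 5*(-39)) = (-12*6*16 + 9) + (55 - 195) = (-72*16 + 9) - 140 = (-1152 + 9) - 140 = -1143 - 140 = -1283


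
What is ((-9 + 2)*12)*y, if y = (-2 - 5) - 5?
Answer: 1008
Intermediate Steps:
y = -12 (y = -7 - 5 = -12)
((-9 + 2)*12)*y = ((-9 + 2)*12)*(-12) = -7*12*(-12) = -84*(-12) = 1008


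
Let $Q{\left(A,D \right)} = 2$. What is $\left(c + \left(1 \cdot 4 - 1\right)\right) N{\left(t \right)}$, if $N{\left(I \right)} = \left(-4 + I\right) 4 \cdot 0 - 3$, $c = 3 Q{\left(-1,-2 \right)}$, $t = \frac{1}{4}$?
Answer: $-27$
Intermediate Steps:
$t = \frac{1}{4} \approx 0.25$
$c = 6$ ($c = 3 \cdot 2 = 6$)
$N{\left(I \right)} = -3$ ($N{\left(I \right)} = \left(-16 + 4 I\right) 0 - 3 = 0 - 3 = -3$)
$\left(c + \left(1 \cdot 4 - 1\right)\right) N{\left(t \right)} = \left(6 + \left(1 \cdot 4 - 1\right)\right) \left(-3\right) = \left(6 + \left(4 - 1\right)\right) \left(-3\right) = \left(6 + 3\right) \left(-3\right) = 9 \left(-3\right) = -27$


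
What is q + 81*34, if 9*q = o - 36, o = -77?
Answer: 24673/9 ≈ 2741.4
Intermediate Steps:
q = -113/9 (q = (-77 - 36)/9 = (⅑)*(-113) = -113/9 ≈ -12.556)
q + 81*34 = -113/9 + 81*34 = -113/9 + 2754 = 24673/9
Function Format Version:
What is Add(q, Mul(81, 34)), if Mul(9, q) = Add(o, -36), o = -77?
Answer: Rational(24673, 9) ≈ 2741.4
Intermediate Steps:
q = Rational(-113, 9) (q = Mul(Rational(1, 9), Add(-77, -36)) = Mul(Rational(1, 9), -113) = Rational(-113, 9) ≈ -12.556)
Add(q, Mul(81, 34)) = Add(Rational(-113, 9), Mul(81, 34)) = Add(Rational(-113, 9), 2754) = Rational(24673, 9)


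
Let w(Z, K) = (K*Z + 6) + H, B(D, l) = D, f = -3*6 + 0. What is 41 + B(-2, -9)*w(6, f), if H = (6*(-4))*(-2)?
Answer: 149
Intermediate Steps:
f = -18 (f = -18 + 0 = -18)
H = 48 (H = -24*(-2) = 48)
w(Z, K) = 54 + K*Z (w(Z, K) = (K*Z + 6) + 48 = (6 + K*Z) + 48 = 54 + K*Z)
41 + B(-2, -9)*w(6, f) = 41 - 2*(54 - 18*6) = 41 - 2*(54 - 108) = 41 - 2*(-54) = 41 + 108 = 149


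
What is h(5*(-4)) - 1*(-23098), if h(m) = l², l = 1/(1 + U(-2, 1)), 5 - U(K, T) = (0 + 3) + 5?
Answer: 92393/4 ≈ 23098.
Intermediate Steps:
U(K, T) = -3 (U(K, T) = 5 - ((0 + 3) + 5) = 5 - (3 + 5) = 5 - 1*8 = 5 - 8 = -3)
l = -½ (l = 1/(1 - 3) = 1/(-2) = -½ ≈ -0.50000)
h(m) = ¼ (h(m) = (-½)² = ¼)
h(5*(-4)) - 1*(-23098) = ¼ - 1*(-23098) = ¼ + 23098 = 92393/4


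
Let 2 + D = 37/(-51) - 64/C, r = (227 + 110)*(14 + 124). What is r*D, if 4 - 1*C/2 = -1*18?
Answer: -36352190/187 ≈ -1.9440e+5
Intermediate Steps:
C = 44 (C = 8 - (-2)*18 = 8 - 2*(-18) = 8 + 36 = 44)
r = 46506 (r = 337*138 = 46506)
D = -2345/561 (D = -2 + (37/(-51) - 64/44) = -2 + (37*(-1/51) - 64*1/44) = -2 + (-37/51 - 16/11) = -2 - 1223/561 = -2345/561 ≈ -4.1800)
r*D = 46506*(-2345/561) = -36352190/187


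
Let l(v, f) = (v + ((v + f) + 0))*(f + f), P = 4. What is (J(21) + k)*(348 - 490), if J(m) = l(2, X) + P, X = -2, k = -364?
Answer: 52256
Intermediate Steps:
l(v, f) = 2*f*(f + 2*v) (l(v, f) = (v + ((f + v) + 0))*(2*f) = (v + (f + v))*(2*f) = (f + 2*v)*(2*f) = 2*f*(f + 2*v))
J(m) = -4 (J(m) = 2*(-2)*(-2 + 2*2) + 4 = 2*(-2)*(-2 + 4) + 4 = 2*(-2)*2 + 4 = -8 + 4 = -4)
(J(21) + k)*(348 - 490) = (-4 - 364)*(348 - 490) = -368*(-142) = 52256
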